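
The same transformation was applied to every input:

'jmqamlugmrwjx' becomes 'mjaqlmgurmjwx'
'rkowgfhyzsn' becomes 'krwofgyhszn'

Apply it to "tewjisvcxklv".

etjwsicvkxvl

Rule — swap each adjacent pair of characters (1↔2, 3↔4, ...).
On "tewjisvcxklv" that produces "etjwsicvkxvl".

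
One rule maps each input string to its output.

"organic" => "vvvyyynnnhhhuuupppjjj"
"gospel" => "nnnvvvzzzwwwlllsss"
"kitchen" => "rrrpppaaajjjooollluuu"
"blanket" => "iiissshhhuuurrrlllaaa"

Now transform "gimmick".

nnnpppttttttpppjjjrrr

Rule — repeat every character 3 times, then shift every letter 7 places forward in the alphabet (wrapping around).
So "gimmick" becomes "nnnpppttttttpppjjjrrr".
(Check on "kitchen": → "kkkiiitttccchhheeennn" → "rrrpppaaajjjooollluuu" ✓)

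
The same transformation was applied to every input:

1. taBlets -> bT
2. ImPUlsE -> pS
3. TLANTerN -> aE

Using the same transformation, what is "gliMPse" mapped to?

IS

Rule — flip the case of every letter, then keep one character in every 3, starting at position 3 (positions 3rd, 6th, 9th, ...).
For "gliMPse", step one produces "GLImpSE"; step two turns that into "IS".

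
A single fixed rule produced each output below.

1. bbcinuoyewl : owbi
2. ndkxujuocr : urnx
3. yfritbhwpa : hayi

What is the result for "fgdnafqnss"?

Each output is the input with this applied: keep one character in every 3, starting at position 1 (positions 1st, 4th, 7th, ...), then move the last 2 characters to the front (rotate right by 2).
For "fgdnafqnss", step one produces "fnqs"; step two turns that into "qsfn".
(Check on "ndkxujuocr": → "nxur" → "urnx" ✓)

qsfn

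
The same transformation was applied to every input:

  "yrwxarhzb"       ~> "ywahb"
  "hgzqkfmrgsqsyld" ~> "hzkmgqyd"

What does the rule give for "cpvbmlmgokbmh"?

The pattern: keep every other character starting from the first (positions 1st, 3rd, 5th, ...).
Applying that to "cpvbmlmgokbmh" gives "cvmmobh".

cvmmobh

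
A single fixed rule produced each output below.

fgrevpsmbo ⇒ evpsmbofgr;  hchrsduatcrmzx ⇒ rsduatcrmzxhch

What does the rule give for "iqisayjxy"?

Looking at the pairs, the operation is to move the first 3 characters to the end (rotate left by 3).
Doing the same to "iqisayjxy": "sayjxyiqi".

sayjxyiqi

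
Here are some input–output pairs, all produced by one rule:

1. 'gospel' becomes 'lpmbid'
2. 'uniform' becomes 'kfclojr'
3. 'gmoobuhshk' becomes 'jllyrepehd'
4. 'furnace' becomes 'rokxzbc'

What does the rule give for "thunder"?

erkaboq

The rule is to move the first character to the end, then shift every letter 3 places backward in the alphabet (wrapping around).
Working it through for "thunder": intermediate "hundert", final "erkaboq".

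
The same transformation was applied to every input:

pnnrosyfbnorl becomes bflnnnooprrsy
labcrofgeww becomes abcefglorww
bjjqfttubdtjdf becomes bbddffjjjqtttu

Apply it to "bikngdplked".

What's happening: sort the characters into alphabetical order.
For "bikngdplked" the result is "bddegikklnp".

bddegikklnp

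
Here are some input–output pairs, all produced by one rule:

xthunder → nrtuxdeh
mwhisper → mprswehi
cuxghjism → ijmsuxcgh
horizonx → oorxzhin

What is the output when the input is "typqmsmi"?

pqstyimm

What's happening: sort the characters into alphabetical order, then move the first 3 characters to the end (rotate left by 3).
For "typqmsmi" the result is "pqstyimm".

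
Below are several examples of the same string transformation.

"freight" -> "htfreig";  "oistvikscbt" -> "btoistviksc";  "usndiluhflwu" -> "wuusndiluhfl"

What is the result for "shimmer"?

ershimm

In each case the input is transformed by: move the last 2 characters to the front (rotate right by 2).
Doing the same to "shimmer": "ershimm".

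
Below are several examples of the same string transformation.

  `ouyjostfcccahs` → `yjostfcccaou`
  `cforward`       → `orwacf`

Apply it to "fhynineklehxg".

ynineklehfh

Looking at the pairs, the operation is to delete the last 2 characters, then move the first 2 characters to the end (rotate left by 2).
Starting from "fhynineklehxg": after the first operation, "fhyninekleh"; after the second, "ynineklehfh".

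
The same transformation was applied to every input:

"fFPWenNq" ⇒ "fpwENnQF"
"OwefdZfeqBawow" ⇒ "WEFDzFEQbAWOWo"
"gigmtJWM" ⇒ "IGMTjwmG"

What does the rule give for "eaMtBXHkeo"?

Looking at the pairs, the operation is to flip the case of every letter, then move the first character to the end.
Starting from "eaMtBXHkeo": after the first operation, "EAmTbxhKEO"; after the second, "AmTbxhKEOE".

AmTbxhKEOE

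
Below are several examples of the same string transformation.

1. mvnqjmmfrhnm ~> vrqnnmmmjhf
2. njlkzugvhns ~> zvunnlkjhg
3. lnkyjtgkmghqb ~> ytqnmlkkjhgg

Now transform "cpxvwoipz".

The rule is to delete the last character, then sort the characters into reverse alphabetical order.
So "cpxvwoipz" becomes "xwvppoic".

xwvppoic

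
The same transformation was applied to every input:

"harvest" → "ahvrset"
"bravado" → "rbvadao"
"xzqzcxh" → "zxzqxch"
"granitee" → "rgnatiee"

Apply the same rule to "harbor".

ahbrro

The rule is to swap each adjacent pair of characters (1↔2, 3↔4, ...).
"harbor" → "ahbrro".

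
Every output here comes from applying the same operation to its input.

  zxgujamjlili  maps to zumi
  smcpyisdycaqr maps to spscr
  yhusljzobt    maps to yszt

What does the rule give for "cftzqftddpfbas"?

Rule — keep one character in every 3, starting at position 1 (positions 1st, 4th, 7th, ...).
"cftzqftddpfbas" → "cztpa".

cztpa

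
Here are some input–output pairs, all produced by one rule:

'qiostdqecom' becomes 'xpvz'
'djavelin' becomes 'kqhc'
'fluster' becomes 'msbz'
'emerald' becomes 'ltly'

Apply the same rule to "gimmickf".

nptt

Each output is the input with this applied: shift every letter 7 places forward in the alphabet (wrapping around), then keep only the first 4 characters.
On "gimmickf" that produces "nptt".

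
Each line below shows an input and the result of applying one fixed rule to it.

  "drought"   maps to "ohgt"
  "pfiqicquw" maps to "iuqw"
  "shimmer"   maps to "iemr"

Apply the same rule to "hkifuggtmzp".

gzmp

In each case the input is transformed by: swap each adjacent pair of characters (1↔2, 3↔4, ...), then keep only the last 4 characters.
Applying that to "hkifuggtmzp" gives "gzmp".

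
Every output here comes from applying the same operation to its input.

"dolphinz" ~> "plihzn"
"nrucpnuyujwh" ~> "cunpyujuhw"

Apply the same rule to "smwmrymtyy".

The pattern: swap each adjacent pair of characters (1↔2, 3↔4, ...), then delete the first 2 characters.
On "smwmrymtyy": the first step gives "msmwyrtmyy", and the second then gives "mwyrtmyy".

mwyrtmyy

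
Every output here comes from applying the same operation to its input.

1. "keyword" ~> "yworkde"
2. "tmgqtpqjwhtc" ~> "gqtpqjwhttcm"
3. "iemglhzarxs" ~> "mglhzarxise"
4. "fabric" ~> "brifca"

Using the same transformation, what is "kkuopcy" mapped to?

The pattern: swap the first and last characters, then move the first 2 characters to the end (rotate left by 2).
For "kkuopcy", step one produces "ykuopck"; step two turns that into "uopckyk".

uopckyk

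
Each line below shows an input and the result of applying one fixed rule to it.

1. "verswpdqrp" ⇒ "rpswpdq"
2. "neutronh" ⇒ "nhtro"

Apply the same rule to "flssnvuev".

evsnvu

The rule is to delete the first 3 characters, then move the last 2 characters to the front (rotate right by 2).
Applying both steps to "flssnvuev": "snvuev", then "evsnvu".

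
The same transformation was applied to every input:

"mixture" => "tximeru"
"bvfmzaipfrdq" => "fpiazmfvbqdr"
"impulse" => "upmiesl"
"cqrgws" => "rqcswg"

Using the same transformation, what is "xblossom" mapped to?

The rule is to move the last 3 characters to the front (rotate right by 3), then reverse the string.
Applying both steps to "xblossom": "somxblos", then "solbxmos".
(Check on "impulse": → "lseimpu" → "upmiesl" ✓)

solbxmos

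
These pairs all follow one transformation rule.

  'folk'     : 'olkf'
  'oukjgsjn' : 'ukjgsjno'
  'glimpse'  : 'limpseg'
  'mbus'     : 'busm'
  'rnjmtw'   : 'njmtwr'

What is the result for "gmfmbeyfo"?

mfmbeyfog

The transformation: move the first character to the end.
For "gmfmbeyfo" the result is "mfmbeyfog".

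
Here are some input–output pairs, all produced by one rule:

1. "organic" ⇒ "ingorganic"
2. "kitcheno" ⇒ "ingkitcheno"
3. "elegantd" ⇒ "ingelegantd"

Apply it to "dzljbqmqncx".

ingdzljbqmqncx

The rule is to prepend "ing".
For "dzljbqmqncx" the result is "ingdzljbqmqncx".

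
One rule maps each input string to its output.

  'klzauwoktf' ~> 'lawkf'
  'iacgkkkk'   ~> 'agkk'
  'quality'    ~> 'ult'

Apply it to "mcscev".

Each output is the input with this applied: keep every other character starting from the second (positions 2nd, 4th, 6th, ...).
For "mcscev" the result is "ccv".

ccv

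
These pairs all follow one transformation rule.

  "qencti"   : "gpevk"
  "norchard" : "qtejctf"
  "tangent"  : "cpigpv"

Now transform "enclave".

The pattern: delete the first character, then shift every letter 2 places forward in the alphabet (wrapping around).
So "enclave" becomes "pencxg".

pencxg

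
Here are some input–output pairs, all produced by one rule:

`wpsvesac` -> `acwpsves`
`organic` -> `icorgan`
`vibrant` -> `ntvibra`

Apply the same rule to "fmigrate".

The transformation: move the last 2 characters to the front (rotate right by 2).
Doing the same to "fmigrate": "tefmigra".

tefmigra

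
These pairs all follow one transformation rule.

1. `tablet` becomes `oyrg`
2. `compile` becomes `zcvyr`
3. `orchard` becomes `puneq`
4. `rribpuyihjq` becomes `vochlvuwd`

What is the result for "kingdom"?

atqbz

Rule — delete the first 2 characters, then shift every letter 13 places forward in the alphabet (wrapping around) — i.e. ROT13.
For "kingdom", step one produces "ngdom"; step two turns that into "atqbz".
(Check on "rribpuyihjq": → "ibpuyihjq" → "vochlvuwd" ✓)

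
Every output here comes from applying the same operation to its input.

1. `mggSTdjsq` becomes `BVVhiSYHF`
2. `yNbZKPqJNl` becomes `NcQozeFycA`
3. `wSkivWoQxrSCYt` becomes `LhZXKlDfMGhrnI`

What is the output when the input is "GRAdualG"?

The rule is to flip the case of every letter, then shift every letter 11 places backward in the alphabet (wrapping around).
On "GRAdualG": the first step gives "graDUALg", and the second then gives "vgpSJPAv".
(Check on "mggSTdjsq": → "MGGstDJSQ" → "BVVhiSYHF" ✓)

vgpSJPAv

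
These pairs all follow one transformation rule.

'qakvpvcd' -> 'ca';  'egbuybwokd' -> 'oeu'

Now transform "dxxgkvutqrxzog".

The transformation: swap the front and back halves of the string, then keep one character in every 3, starting at position 3 (positions 3rd, 6th, 9th, ...).
Starting from "dxxgkvutqrxzog": after the first operation, "tqrxzogdxxgkvu"; after the second, "roxk".

roxk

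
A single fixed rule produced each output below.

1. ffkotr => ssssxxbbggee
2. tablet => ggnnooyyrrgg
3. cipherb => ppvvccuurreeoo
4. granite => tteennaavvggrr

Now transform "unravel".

hhaaeenniirryy

In each case the input is transformed by: double every character, then shift every letter 13 places forward in the alphabet (wrapping around) — i.e. ROT13.
For "unravel", step one produces "uunnrraavveell"; step two turns that into "hhaaeenniirryy".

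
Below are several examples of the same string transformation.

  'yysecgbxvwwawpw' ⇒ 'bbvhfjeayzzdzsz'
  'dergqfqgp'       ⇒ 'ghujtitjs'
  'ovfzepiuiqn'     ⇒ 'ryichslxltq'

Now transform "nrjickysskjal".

qumlfnbvvnmdo

What's happening: shift every letter 3 places forward in the alphabet (wrapping around).
So "nrjickysskjal" becomes "qumlfnbvvnmdo".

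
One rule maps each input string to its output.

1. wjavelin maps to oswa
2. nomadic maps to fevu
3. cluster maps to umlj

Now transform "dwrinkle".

vjfd

Each output is the input with this applied: shift every letter 8 places backward in the alphabet (wrapping around), then keep every other character starting from the first (positions 1st, 3rd, 5th, ...).
Starting from "dwrinkle": after the first operation, "vojafcdw"; after the second, "vjfd".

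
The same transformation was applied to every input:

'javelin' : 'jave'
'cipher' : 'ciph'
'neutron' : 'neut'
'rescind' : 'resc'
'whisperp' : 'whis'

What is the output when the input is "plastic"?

plas

The pattern: keep only the first 4 characters.
Doing the same to "plastic": "plas".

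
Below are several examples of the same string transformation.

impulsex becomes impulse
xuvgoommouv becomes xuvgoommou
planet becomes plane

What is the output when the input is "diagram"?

diagra

In each case the input is transformed by: delete the last character.
So "diagram" becomes "diagra".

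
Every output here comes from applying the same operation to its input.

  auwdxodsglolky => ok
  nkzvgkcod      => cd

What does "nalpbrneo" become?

Looking at the pairs, the operation is to keep every other character starting from the first (positions 1st, 3rd, 5th, ...), then keep only the last 2 characters.
Applying that to "nalpbrneo" gives "no".
(Check on "auwdxodsglolky": → "awxdgok" → "ok" ✓)

no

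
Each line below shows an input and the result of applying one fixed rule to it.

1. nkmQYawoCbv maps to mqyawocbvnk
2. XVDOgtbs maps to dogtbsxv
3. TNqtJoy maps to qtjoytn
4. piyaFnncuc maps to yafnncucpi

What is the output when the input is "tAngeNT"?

Each output is the input with this applied: move the first 2 characters to the end (rotate left by 2), then convert every letter to lowercase.
Starting from "tAngeNT": after the first operation, "ngeNTtA"; after the second, "ngentta".

ngentta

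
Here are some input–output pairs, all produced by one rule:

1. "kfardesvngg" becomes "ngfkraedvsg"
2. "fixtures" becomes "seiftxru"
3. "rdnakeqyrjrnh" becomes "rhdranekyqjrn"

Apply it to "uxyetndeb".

dbxueynte

What's happening: swap each adjacent pair of characters (1↔2, 3↔4, ...), then move the last 2 characters to the front (rotate right by 2).
"uxyetndeb" → "xueyntedb" → "dbxueynte".
(Check on "rdnakeqyrjrnh": → "dranekyqjrnrh" → "rhdranekyqjrn" ✓)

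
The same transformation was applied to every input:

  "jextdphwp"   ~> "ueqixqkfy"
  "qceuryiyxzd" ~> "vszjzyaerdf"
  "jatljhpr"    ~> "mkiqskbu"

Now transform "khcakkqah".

The pattern: shift every letter 1 place forward in the alphabet (wrapping around), then move the first 3 characters to the end (rotate left by 3).
Applying both steps to "khcakkqah": "lidbllrbi", then "bllrbilid".

bllrbilid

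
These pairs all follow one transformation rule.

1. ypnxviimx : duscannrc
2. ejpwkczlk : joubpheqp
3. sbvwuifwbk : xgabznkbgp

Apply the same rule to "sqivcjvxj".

xvnahoaco

Each output is the input with this applied: shift every letter 5 places forward in the alphabet (wrapping around).
On "sqivcjvxj" that produces "xvnahoaco".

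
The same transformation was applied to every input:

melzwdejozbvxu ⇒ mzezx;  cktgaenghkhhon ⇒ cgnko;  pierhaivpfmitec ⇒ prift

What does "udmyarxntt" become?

The transformation: keep one character in every 3, starting at position 1 (positions 1st, 4th, 7th, ...).
So "udmyarxntt" becomes "uyxt".

uyxt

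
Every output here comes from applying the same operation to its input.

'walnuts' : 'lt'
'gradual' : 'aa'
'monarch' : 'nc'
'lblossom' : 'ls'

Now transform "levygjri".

vj

The transformation: keep one character in every 3, starting at position 3 (positions 3rd, 6th, 9th, ...).
Applying that to "levygjri" gives "vj".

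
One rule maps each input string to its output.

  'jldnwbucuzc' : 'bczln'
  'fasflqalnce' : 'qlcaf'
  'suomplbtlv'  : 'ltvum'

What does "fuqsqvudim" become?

In each case the input is transformed by: keep every other character starting from the second (positions 2nd, 4th, 6th, ...), then move the last 3 characters to the front (rotate right by 3).
For "fuqsqvudim", step one produces "usvdm"; step two turns that into "vdmus".

vdmus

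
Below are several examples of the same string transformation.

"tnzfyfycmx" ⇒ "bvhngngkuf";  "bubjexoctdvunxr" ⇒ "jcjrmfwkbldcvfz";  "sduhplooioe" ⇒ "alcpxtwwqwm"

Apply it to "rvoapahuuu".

zdwixipccc

Rule — shift every letter 8 places forward in the alphabet (wrapping around).
Doing the same to "rvoapahuuu": "zdwixipccc".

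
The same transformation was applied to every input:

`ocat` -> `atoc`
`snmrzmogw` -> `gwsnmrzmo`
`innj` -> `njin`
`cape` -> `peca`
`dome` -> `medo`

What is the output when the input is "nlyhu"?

In each case the input is transformed by: move the last 2 characters to the front (rotate right by 2).
On "nlyhu" that produces "hunly".

hunly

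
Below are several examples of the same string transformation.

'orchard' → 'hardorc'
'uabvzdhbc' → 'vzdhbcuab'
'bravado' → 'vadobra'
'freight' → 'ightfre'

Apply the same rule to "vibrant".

rantvib

Looking at the pairs, the operation is to move the first 3 characters to the end (rotate left by 3).
So "vibrant" becomes "rantvib".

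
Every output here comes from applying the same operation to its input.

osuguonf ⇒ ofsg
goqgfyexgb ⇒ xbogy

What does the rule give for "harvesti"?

Rule — move the last 3 characters to the front (rotate right by 3), then keep every other character starting from the first (positions 1st, 3rd, 5th, ...).
On "harvesti": the first step gives "stiharve", and the second then gives "siav".

siav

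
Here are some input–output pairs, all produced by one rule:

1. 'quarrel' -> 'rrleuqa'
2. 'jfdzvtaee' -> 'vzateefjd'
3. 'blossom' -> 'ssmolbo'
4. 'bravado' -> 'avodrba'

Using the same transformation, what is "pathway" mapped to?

Looking at the pairs, the operation is to move the first 3 characters to the end (rotate left by 3), then swap each adjacent pair of characters (1↔2, 3↔4, ...).
Working it through for "pathway": intermediate "hwaypat", final "whyaapt".

whyaapt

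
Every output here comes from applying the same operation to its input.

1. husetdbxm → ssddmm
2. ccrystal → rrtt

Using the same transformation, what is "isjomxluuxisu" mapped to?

jjxxuuss

Rule — keep one character in every 3, starting at position 3 (positions 3rd, 6th, 9th, ...), then double every character.
Working it through for "isjomxluuxisu": intermediate "jxus", final "jjxxuuss".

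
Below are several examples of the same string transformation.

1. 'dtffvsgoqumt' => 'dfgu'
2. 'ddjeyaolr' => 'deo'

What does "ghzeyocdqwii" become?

The pattern: keep one character in every 3, starting at position 1 (positions 1st, 4th, 7th, ...).
For "ghzeyocdqwii" the result is "gecw".

gecw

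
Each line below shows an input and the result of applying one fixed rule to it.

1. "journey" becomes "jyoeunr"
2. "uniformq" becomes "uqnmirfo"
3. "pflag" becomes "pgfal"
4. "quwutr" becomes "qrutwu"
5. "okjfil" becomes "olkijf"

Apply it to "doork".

Each output is the input with this applied: take characters alternately from the front and the back (1st, last, 2nd, 2nd-last, ...).
"doork" → "dkoro".

dkoro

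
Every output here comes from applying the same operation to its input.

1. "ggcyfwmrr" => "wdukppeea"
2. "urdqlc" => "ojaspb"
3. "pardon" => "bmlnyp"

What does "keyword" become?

The transformation: shift every letter 2 places backward in the alphabet (wrapping around), then move the first 3 characters to the end (rotate left by 3).
Applying both steps to "keyword": "icwumpb", then "umpbicw".

umpbicw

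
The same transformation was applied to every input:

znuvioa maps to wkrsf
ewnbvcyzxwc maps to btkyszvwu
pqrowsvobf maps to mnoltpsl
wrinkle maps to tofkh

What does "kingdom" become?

hfkda

The pattern: shift every letter 3 places backward in the alphabet (wrapping around), then delete the last 2 characters.
Starting from "kingdom": after the first operation, "hfkdalj"; after the second, "hfkda".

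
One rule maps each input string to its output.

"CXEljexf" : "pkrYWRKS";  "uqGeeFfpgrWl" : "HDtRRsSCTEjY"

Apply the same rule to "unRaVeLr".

HAeNiRyE

The rule is to shift every letter 13 places forward in the alphabet (wrapping around) — i.e. ROT13, then flip the case of every letter.
For "unRaVeLr", step one produces "haEnIrYe"; step two turns that into "HAeNiRyE".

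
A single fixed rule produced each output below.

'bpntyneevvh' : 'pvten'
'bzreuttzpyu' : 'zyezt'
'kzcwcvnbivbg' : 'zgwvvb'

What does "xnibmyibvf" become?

In each case the input is transformed by: keep every other character starting from the second (positions 2nd, 4th, 6th, ...), then take characters alternately from the front and the back (1st, last, 2nd, 2nd-last, ...).
For "xnibmyibvf", step one produces "nbybf"; step two turns that into "nfbby".

nfbby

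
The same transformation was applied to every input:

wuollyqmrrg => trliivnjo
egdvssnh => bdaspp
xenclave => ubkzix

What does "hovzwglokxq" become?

The transformation: shift every letter 3 places backward in the alphabet (wrapping around), then delete the last 2 characters.
On "hovzwglokxq": the first step gives "elswtdilhun", and the second then gives "elswtdilh".

elswtdilh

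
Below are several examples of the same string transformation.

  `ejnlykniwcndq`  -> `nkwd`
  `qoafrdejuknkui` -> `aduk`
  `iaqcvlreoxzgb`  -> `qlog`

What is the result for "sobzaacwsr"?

The transformation: keep one character in every 3, starting at position 3 (positions 3rd, 6th, 9th, ...).
"sobzaacwsr" → "bas".

bas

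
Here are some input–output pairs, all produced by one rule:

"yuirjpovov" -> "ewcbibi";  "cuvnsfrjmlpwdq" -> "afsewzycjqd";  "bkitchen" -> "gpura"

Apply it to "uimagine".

Looking at the pairs, the operation is to shift every letter 13 places forward in the alphabet (wrapping around) — i.e. ROT13, then delete the first 3 characters.
So "uimagine" becomes "ntvar".

ntvar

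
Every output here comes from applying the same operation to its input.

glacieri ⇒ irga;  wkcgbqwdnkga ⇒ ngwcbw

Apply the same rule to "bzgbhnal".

habg

The pattern: keep every other character starting from the first (positions 1st, 3rd, 5th, ...), then move the last 2 characters to the front (rotate right by 2).
For "bzgbhnal" the result is "habg".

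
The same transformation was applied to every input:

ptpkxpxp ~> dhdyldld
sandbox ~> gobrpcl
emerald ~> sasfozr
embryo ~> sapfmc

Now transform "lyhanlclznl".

The transformation: shift every letter 12 places backward in the alphabet (wrapping around).
So "lyhanlclznl" becomes "zmvobzqznbz".

zmvobzqznbz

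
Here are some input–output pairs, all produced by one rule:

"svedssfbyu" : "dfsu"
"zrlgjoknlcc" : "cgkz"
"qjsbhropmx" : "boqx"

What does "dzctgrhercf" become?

The pattern: keep one character in every 3, starting at position 1 (positions 1st, 4th, 7th, ...), then sort the characters into alphabetical order.
Starting from "dzctgrhercf": after the first operation, "dthc"; after the second, "cdht".

cdht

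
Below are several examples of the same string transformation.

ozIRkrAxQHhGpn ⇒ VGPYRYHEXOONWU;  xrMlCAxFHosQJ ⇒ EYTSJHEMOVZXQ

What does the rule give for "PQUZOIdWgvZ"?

What's happening: shift every letter 7 places forward in the alphabet (wrapping around), then convert every letter to uppercase.
On "PQUZOIdWgvZ" that produces "WXBGVPKDNCG".

WXBGVPKDNCG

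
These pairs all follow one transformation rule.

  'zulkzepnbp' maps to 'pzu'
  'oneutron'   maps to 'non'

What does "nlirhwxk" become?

Each output is the input with this applied: move the first 2 characters to the end (rotate left by 2), then keep only the last 3 characters.
For "nlirhwxk", step one produces "irhwxknl"; step two turns that into "knl".

knl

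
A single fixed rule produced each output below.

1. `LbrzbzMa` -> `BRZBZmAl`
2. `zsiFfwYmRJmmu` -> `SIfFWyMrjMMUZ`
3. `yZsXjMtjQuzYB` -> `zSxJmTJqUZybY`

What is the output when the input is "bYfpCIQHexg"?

The transformation: flip the case of every letter, then move the first character to the end.
On "bYfpCIQHexg" that produces "yFPciqhEXGB".

yFPciqhEXGB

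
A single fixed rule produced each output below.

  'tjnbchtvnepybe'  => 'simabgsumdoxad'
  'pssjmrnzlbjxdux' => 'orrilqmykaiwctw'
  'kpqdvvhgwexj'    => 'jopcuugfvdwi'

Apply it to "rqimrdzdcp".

What's happening: shift every letter 1 place backward in the alphabet (wrapping around).
Applying that to "rqimrdzdcp" gives "qphlqcycbo".

qphlqcycbo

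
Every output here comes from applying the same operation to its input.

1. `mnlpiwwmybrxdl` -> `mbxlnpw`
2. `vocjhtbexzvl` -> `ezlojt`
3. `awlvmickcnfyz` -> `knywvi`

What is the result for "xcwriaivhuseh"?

Rule — keep every other character starting from the second (positions 2nd, 4th, 6th, ...), then move the first 3 characters to the end (rotate left by 3).
Doing the same to "xcwriaivhuseh": "vuecra".
(Check on "vocjhtbexzvl": → "ojtezl" → "ezlojt" ✓)

vuecra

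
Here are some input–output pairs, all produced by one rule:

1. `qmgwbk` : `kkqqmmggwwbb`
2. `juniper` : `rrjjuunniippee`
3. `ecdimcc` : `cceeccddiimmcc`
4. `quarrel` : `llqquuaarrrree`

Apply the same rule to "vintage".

In each case the input is transformed by: move the last character to the front, then double every character.
For "vintage", step one produces "evintag"; step two turns that into "eevviinnttaagg".

eevviinnttaagg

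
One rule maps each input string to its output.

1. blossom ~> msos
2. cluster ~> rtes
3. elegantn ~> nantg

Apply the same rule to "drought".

What's happening: delete the first 3 characters, then swap the first and last characters.
Working it through for "drought": intermediate "ught", final "tghu".

tghu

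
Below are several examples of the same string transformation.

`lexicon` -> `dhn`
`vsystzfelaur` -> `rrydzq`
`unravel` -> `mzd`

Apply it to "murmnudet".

tltd

In each case the input is transformed by: keep every other character starting from the second (positions 2nd, 4th, 6th, ...), then shift every letter 1 place backward in the alphabet (wrapping around).
On "murmnudet": the first step gives "umue", and the second then gives "tltd".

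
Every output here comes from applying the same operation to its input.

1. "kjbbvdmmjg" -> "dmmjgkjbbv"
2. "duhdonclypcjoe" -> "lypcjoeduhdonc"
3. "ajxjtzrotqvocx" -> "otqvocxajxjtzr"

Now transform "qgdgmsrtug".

Each output is the input with this applied: swap the front and back halves of the string.
On "qgdgmsrtug" that produces "srtugqgdgm".

srtugqgdgm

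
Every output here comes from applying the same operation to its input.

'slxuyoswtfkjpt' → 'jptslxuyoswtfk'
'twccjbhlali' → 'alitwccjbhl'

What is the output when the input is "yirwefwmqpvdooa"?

Rule — move the last 3 characters to the front (rotate right by 3).
On "yirwefwmqpvdooa" that produces "ooayirwefwmqpvd".

ooayirwefwmqpvd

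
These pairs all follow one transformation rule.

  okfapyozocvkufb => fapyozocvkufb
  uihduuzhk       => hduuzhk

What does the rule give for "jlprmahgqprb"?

prmahgqprb

The transformation: delete the first 2 characters.
Doing the same to "jlprmahgqprb": "prmahgqprb".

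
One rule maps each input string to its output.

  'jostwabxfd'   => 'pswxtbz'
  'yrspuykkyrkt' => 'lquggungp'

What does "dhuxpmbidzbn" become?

tlixezvxj

The transformation: delete the first 3 characters, then shift every letter 4 places backward in the alphabet (wrapping around).
"dhuxpmbidzbn" → "xpmbidzbn" → "tlixezvxj".
(Check on "jostwabxfd": → "twabxfd" → "pswxtbz" ✓)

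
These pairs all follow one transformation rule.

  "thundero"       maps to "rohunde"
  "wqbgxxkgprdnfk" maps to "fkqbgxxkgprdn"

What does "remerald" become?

ldemera

In each case the input is transformed by: delete the first character, then move the last 2 characters to the front (rotate right by 2).
Applying both steps to "remerald": "emerald", then "ldemera".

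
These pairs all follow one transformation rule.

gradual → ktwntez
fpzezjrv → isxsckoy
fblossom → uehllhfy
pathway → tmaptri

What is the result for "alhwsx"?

eaplqt

The rule is to shift every letter 7 places backward in the alphabet (wrapping around), then move the first character to the end.
Working it through for "alhwsx": intermediate "teaplq", final "eaplqt".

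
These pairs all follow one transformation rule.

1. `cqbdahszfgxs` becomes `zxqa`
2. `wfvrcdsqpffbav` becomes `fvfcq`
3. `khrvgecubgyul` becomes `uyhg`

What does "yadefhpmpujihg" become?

What's happening: keep one character in every 3, starting at position 2 (positions 2nd, 5th, 8th, ...), then move the last 2 characters to the front (rotate right by 2).
"yadefhpmpujihg" → "afmjg" → "jgafm".

jgafm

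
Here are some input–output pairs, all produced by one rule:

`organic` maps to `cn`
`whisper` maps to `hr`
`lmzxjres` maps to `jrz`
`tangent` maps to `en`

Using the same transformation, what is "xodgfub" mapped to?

The transformation: sort the characters into alphabetical order, then keep one character in every 3, starting at position 2 (positions 2nd, 5th, 8th, ...).
"xodgfub" → "do".

do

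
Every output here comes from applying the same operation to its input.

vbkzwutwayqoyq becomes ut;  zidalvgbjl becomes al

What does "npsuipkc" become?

su

In each case the input is transformed by: swap the front and back halves of the string, then keep only the last 2 characters.
"npsuipkc" → "ipkcnpsu" → "su".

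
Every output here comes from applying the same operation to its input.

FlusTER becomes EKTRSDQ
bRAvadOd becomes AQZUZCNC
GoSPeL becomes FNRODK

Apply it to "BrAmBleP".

AQZLAKDO

Rule — shift every letter 1 place backward in the alphabet (wrapping around), then convert every letter to uppercase.
Working it through for "BrAmBleP": intermediate "AqZlAkdO", final "AQZLAKDO".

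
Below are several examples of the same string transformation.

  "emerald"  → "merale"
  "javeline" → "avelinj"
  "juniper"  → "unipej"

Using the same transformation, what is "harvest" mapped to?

The rule is to swap the first and last characters, then delete the first character.
Starting from "harvest": after the first operation, "tarvesh"; after the second, "arvesh".

arvesh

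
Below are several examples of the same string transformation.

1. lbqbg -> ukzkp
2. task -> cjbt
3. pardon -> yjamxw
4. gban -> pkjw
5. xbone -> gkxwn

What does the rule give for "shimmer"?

The rule is to shift every letter 9 places forward in the alphabet (wrapping around).
So "shimmer" becomes "bqrvvna".

bqrvvna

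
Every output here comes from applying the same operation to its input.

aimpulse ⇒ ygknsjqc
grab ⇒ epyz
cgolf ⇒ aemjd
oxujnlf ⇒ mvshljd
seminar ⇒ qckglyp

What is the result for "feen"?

dccl

Looking at the pairs, the operation is to shift every letter 2 places backward in the alphabet (wrapping around).
For "feen" the result is "dccl".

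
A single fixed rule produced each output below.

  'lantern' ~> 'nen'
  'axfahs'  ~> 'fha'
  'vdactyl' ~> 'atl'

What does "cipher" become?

Looking at the pairs, the operation is to move the first character to the end, then keep every other character starting from the second (positions 2nd, 4th, 6th, ...).
For "cipher", step one produces "ipherc"; step two turns that into "pec".
(Check on "vdactyl": → "dactylv" → "atl" ✓)

pec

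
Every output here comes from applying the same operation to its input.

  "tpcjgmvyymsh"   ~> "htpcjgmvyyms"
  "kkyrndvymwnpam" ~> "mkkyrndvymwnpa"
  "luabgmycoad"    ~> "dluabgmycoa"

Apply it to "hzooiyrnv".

Looking at the pairs, the operation is to move the last character to the front.
Doing the same to "hzooiyrnv": "vhzooiyrn".

vhzooiyrn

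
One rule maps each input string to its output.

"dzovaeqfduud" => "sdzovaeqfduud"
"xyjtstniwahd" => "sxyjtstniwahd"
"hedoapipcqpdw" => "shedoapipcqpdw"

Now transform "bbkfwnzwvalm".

sbbkfwnzwvalm

Rule — prepend "s".
Doing the same to "bbkfwnzwvalm": "sbbkfwnzwvalm".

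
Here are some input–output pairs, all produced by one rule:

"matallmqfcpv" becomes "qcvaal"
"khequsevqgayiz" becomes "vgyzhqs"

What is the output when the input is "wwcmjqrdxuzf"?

dufwmq

Rule — keep every other character starting from the second (positions 2nd, 4th, 6th, ...), then move the first 3 characters to the end (rotate left by 3).
For "wwcmjqrdxuzf" the result is "dufwmq".
(Check on "khequsevqgayiz": → "hqsvgyz" → "vgyzhqs" ✓)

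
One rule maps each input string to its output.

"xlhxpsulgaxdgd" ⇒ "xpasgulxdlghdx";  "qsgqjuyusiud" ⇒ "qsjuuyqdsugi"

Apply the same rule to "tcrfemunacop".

faenmutpcorc

What's happening: take characters alternately from the front and the back (1st, last, 2nd, 2nd-last, ...), then swap the front and back halves of the string.
On "tcrfemunacop": the first step gives "tpcorcfaenmu", and the second then gives "faenmutpcorc".
(Check on "qsgqjuyusiud": → "qdsugiqsjuuy" → "qsjuuyqdsugi" ✓)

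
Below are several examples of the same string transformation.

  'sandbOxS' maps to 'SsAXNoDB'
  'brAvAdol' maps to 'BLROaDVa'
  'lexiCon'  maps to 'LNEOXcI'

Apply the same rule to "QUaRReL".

Each output is the input with this applied: take characters alternately from the front and the back (1st, last, 2nd, 2nd-last, ...), then flip the case of every letter.
Starting from "QUaRReL": after the first operation, "QLUeaRR"; after the second, "qluEArr".

qluEArr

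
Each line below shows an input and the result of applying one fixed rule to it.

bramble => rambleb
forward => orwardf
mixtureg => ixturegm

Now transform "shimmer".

Each output is the input with this applied: move the first character to the end.
Applying that to "shimmer" gives "himmers".

himmers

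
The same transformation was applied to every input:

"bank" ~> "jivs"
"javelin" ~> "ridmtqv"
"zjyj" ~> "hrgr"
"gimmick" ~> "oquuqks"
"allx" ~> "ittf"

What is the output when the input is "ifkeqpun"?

Each output is the input with this applied: shift every letter 8 places forward in the alphabet (wrapping around).
On "ifkeqpun" that produces "qnsmyxcv".

qnsmyxcv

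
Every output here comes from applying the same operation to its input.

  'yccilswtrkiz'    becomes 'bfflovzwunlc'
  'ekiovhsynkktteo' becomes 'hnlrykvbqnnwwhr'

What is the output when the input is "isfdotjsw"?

Rule — shift every letter 3 places forward in the alphabet (wrapping around).
"isfdotjsw" → "lvigrwmvz".

lvigrwmvz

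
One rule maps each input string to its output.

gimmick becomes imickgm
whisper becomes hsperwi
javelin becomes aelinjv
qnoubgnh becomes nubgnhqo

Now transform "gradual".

What's happening: move the first 2 characters to the end (rotate left by 2), then swap the first and last characters.
Working it through for "gradual": intermediate "adualgr", final "rdualga".

rdualga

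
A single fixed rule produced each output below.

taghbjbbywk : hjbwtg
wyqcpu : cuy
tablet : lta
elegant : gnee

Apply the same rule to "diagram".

Rule — move the first 3 characters to the end (rotate left by 3), then keep every other character starting from the first (positions 1st, 3rd, 5th, ...).
Doing the same to "diagram": "gada".

gada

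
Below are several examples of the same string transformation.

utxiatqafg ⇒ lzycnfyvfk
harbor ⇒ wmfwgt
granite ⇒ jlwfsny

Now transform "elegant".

Each output is the input with this applied: move the last character to the front, then shift every letter 5 places forward in the alphabet (wrapping around).
Applying that to "elegant" gives "yjqjlfs".

yjqjlfs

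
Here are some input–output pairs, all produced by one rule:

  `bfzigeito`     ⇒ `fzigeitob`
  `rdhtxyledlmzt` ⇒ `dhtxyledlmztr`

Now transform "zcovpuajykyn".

covpuajykynz

In each case the input is transformed by: move the first character to the end.
On "zcovpuajykyn" that produces "covpuajykynz".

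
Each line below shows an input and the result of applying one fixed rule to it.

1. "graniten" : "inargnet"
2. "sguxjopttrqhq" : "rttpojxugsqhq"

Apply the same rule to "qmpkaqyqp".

What's happening: move the last 3 characters to the front (rotate right by 3), then reverse the string.
On "qmpkaqyqp": the first step gives "yqpqmpkaq", and the second then gives "qakpmqpqy".

qakpmqpqy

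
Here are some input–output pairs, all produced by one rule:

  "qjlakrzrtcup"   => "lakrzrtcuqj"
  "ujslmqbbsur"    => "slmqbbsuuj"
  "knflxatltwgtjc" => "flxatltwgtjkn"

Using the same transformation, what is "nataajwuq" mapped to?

What's happening: delete the last character, then move the first 2 characters to the end (rotate left by 2).
For "nataajwuq", step one produces "nataajwu"; step two turns that into "taajwuna".
(Check on "ujslmqbbsur": → "ujslmqbbsu" → "slmqbbsuuj" ✓)

taajwuna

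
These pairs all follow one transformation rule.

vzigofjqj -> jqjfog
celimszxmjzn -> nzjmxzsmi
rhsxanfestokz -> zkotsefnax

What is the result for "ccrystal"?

The pattern: delete the first 3 characters, then reverse the string.
Applying both steps to "ccrystal": "ystal", then "latsy".

latsy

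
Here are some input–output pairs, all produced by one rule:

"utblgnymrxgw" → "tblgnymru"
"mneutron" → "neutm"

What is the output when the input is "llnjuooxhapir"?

Each output is the input with this applied: delete the last 3 characters, then move the first character to the end.
For "llnjuooxhapir", step one produces "llnjuooxha"; step two turns that into "lnjuooxhal".
(Check on "mneutron": → "mneut" → "neutm" ✓)

lnjuooxhal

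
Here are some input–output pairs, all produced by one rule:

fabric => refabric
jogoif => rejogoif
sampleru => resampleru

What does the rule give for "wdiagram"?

What's happening: prepend "re".
Applying that to "wdiagram" gives "rewdiagram".

rewdiagram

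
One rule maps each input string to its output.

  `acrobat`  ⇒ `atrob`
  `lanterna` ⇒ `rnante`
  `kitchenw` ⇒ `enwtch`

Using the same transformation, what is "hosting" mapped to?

ngsti

Rule — delete the first 2 characters, then move the first 3 characters to the end (rotate left by 3).
Working it through for "hosting": intermediate "sting", final "ngsti".
(Check on "kitchenw": → "tchenw" → "enwtch" ✓)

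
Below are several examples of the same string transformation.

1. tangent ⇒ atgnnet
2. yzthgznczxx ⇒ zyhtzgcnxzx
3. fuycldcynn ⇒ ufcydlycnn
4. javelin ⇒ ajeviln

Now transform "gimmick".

Rule — swap each adjacent pair of characters (1↔2, 3↔4, ...).
Doing the same to "gimmick": "igmmcik".

igmmcik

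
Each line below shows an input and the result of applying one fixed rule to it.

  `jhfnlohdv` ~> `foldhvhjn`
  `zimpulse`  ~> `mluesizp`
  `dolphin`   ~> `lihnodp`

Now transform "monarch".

ncrhoma

The rule is to swap each adjacent pair of characters (1↔2, 3↔4, ...), then move the first 3 characters to the end (rotate left by 3).
"monarch" → "omancrh" → "ncrhoma".
(Check on "jhfnlohdv": → "hjnfoldhv" → "foldhvhjn" ✓)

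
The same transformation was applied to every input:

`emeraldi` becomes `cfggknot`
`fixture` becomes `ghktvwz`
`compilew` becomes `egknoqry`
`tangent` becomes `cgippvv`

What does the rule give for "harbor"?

Rule — shift every letter 2 places forward in the alphabet (wrapping around), then sort the characters into alphabetical order.
On "harbor": the first step gives "jctdqt", and the second then gives "cdjqtt".

cdjqtt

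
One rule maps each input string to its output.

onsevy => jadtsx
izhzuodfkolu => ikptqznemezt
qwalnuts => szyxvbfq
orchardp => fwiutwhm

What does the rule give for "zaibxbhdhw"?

The transformation: swap the front and back halves of the string, then shift every letter 5 places forward in the alphabet (wrapping around).
Starting from "zaibxbhdhw": after the first operation, "bhdhwzaibx"; after the second, "gmimbefngc".

gmimbefngc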